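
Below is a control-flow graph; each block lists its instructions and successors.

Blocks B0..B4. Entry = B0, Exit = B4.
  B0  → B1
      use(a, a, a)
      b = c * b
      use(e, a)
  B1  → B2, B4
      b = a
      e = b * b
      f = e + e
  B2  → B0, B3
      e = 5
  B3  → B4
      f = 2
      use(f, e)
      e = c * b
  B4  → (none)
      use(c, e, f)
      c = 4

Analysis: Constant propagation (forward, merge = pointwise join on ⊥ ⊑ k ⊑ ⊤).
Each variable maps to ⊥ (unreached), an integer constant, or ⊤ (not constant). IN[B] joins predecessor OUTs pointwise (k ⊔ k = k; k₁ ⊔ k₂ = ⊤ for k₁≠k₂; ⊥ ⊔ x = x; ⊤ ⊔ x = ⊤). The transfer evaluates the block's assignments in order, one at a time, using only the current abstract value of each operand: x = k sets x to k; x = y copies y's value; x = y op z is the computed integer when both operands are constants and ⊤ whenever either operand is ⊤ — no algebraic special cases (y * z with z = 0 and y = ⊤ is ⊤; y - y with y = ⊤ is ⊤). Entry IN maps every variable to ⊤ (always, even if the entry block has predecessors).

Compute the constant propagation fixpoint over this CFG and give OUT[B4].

Per-block solution:
  B0:  IN=(all ⊤)  OUT=(all ⊤)
  B1:  IN=(all ⊤)  OUT=(all ⊤)
  B2:  IN=(all ⊤)  OUT={e:5; rest ⊤}
  B3:  IN={e:5; rest ⊤}  OUT={f:2; rest ⊤}
  B4:  IN=(all ⊤)  OUT={c:4; rest ⊤}

Merge at B4: IN[B4] = OUT[B1] ⊔ OUT[B3] = {a: ⊤, b: ⊤, c: ⊤, d: ⊤, e: ⊤, f: ⊤}
Applying B4's transfer function to that IN value gives OUT[B4] (row B4 above).

Answer: {a: ⊤, b: ⊤, c: 4, d: ⊤, e: ⊤, f: ⊤}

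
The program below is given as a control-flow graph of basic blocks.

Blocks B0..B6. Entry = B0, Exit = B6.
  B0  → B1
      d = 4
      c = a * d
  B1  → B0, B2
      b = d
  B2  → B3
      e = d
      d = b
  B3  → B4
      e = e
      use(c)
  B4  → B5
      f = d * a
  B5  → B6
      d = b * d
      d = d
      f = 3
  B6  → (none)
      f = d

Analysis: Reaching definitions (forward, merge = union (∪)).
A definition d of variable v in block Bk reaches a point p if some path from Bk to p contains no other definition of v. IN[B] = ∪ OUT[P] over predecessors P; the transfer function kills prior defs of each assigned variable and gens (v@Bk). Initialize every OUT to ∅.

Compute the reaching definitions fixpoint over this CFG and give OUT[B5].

Converged values:
  B0:   IN={b@B1, c@B0, d@B0}   OUT={b@B1, c@B0, d@B0}
  B1:   IN={b@B1, c@B0, d@B0}   OUT={b@B1, c@B0, d@B0}
  B2:   IN={b@B1, c@B0, d@B0}   OUT={b@B1, c@B0, d@B2, e@B2}
  B3:   IN={b@B1, c@B0, d@B2, e@B2}   OUT={b@B1, c@B0, d@B2, e@B3}
  B4:   IN={b@B1, c@B0, d@B2, e@B3}   OUT={b@B1, c@B0, d@B2, e@B3, f@B4}
  B5:   IN={b@B1, c@B0, d@B2, e@B3, f@B4}   OUT={b@B1, c@B0, d@B5, e@B3, f@B5}
  B6:   IN={b@B1, c@B0, d@B5, e@B3, f@B5}   OUT={b@B1, c@B0, d@B5, e@B3, f@B6}

Merge at B5: IN[B5] = OUT[B4] = {b@B1, c@B0, d@B2, e@B3, f@B4}
Applying B5's transfer function to that IN value gives OUT[B5] (row B5 above).

Answer: {b@B1, c@B0, d@B5, e@B3, f@B5}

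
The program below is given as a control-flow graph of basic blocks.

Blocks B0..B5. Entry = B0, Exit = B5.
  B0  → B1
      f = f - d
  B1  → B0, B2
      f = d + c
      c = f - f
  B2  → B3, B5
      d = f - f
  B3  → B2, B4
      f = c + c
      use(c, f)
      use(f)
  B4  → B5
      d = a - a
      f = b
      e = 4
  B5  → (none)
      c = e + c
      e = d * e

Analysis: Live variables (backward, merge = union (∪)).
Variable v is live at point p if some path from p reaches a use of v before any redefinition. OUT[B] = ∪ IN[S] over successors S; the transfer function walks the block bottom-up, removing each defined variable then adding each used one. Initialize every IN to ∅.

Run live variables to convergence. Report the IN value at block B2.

Answer: {a, b, c, e, f}

Trace:
Per-block solution:
  B0: | IN={a, b, c, d, e, f} | OUT={a, b, c, d, e}
  B1: | IN={a, b, c, d, e} | OUT={a, b, c, d, e, f}
  B2: | IN={a, b, c, e, f} | OUT={a, b, c, d, e}
  B3: | IN={a, b, c, e} | OUT={a, b, c, e, f}
  B4: | IN={a, b, c} | OUT={c, d, e}
  B5: | IN={c, d, e} | OUT={}

Merge at B2: OUT[B2] = IN[B3] ⊔ IN[B5] = {a, b, c, d, e}
Applying B2's transfer function to that OUT value gives IN[B2] (row B2 above).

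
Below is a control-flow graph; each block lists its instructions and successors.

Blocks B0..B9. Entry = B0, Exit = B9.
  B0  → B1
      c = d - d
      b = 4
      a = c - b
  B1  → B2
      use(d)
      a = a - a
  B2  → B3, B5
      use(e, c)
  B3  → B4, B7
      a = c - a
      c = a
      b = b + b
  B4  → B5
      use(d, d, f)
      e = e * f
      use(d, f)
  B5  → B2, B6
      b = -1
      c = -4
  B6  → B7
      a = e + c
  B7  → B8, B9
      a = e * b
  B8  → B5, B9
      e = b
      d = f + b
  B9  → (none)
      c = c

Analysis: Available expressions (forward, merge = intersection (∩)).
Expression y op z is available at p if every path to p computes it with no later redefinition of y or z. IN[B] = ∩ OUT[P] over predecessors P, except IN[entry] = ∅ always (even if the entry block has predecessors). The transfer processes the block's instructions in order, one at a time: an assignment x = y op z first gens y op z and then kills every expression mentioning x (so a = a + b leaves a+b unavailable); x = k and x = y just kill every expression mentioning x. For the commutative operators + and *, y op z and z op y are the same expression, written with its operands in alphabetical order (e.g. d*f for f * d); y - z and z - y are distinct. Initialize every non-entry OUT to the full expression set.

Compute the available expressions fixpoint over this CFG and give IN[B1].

Answer: {c-b, d-d}

Working:
Fixpoint table:
  B0:  IN={}  OUT={c-b, d-d}
  B1:  IN={c-b, d-d}  OUT={c-b, d-d}
  B2:  IN={}  OUT={}
  B3:  IN={}  OUT={}
  B4:  IN={}  OUT={}
  B5:  IN={}  OUT={}
  B6:  IN={}  OUT={c+e}
  B7:  IN={}  OUT={b*e}
  B8:  IN={b*e}  OUT={b+f}
  B9:  IN={}  OUT={}

Merge at B1: IN[B1] = OUT[B0] = {c-b, d-d}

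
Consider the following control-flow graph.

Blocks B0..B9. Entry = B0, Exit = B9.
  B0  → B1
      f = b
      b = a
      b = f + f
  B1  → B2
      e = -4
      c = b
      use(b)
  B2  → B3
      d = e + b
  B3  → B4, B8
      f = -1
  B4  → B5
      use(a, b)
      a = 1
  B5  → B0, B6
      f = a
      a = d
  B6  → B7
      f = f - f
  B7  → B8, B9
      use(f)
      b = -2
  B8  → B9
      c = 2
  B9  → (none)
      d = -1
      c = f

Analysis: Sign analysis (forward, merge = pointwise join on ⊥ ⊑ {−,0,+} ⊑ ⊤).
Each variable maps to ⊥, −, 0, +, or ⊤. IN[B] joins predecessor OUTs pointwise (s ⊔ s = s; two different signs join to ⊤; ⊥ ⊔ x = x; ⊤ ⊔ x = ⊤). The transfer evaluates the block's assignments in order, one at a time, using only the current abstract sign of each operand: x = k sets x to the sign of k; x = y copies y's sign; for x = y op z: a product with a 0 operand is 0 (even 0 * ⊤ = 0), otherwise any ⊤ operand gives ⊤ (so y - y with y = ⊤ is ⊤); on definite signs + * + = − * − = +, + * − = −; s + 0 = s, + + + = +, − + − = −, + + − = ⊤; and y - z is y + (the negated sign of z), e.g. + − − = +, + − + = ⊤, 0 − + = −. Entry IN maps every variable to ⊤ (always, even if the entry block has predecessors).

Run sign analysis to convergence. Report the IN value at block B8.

Converged values:
  B0: | IN=(all ⊤) | OUT=(all ⊤)
  B1: | IN=(all ⊤) | OUT={e:-; rest ⊤}
  B2: | IN={e:-; rest ⊤} | OUT={e:-; rest ⊤}
  B3: | IN={e:-; rest ⊤} | OUT={e:-, f:-; rest ⊤}
  B4: | IN={e:-, f:-; rest ⊤} | OUT={a:+, e:-, f:-; rest ⊤}
  B5: | IN={a:+, e:-, f:-; rest ⊤} | OUT={e:-, f:+; rest ⊤}
  B6: | IN={e:-, f:+; rest ⊤} | OUT={e:-; rest ⊤}
  B7: | IN={e:-; rest ⊤} | OUT={b:-, e:-; rest ⊤}
  B8: | IN={e:-; rest ⊤} | OUT={c:+, e:-; rest ⊤}
  B9: | IN={e:-; rest ⊤} | OUT={d:-, e:-; rest ⊤}

Merge at B8: IN[B8] = OUT[B3] ⊔ OUT[B7] = {a: ⊤, b: ⊤, c: ⊤, d: ⊤, e: -, f: ⊤}

Answer: {a: ⊤, b: ⊤, c: ⊤, d: ⊤, e: -, f: ⊤}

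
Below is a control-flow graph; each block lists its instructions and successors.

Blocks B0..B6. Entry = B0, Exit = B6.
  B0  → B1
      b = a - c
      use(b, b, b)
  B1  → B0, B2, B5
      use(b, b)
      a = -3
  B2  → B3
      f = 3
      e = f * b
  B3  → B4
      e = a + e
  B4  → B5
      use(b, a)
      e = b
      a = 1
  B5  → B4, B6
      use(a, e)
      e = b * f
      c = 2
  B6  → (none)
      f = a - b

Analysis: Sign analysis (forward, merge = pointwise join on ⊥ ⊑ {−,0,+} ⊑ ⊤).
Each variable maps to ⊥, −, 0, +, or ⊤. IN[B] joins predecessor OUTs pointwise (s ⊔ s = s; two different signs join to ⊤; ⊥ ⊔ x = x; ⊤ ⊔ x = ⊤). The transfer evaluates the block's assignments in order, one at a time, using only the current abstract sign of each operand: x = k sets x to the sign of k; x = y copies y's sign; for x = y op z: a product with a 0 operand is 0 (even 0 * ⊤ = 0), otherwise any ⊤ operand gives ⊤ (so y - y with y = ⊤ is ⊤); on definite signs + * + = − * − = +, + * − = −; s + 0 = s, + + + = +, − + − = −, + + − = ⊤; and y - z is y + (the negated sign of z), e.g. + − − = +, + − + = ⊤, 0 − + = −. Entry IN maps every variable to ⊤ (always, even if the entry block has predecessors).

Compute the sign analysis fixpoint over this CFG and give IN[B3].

Answer: {a: -, b: ⊤, c: ⊤, d: ⊤, e: ⊤, f: +}

Working:
Converged values:
  B0:   IN=(all ⊤)   OUT=(all ⊤)
  B1:   IN=(all ⊤)   OUT={a:-; rest ⊤}
  B2:   IN={a:-; rest ⊤}   OUT={a:-, f:+; rest ⊤}
  B3:   IN={a:-, f:+; rest ⊤}   OUT={a:-, f:+; rest ⊤}
  B4:   IN=(all ⊤)   OUT={a:+; rest ⊤}
  B5:   IN=(all ⊤)   OUT={c:+; rest ⊤}
  B6:   IN={c:+; rest ⊤}   OUT={c:+; rest ⊤}

Merge at B3: IN[B3] = OUT[B2] = {a: -, b: ⊤, c: ⊤, d: ⊤, e: ⊤, f: +}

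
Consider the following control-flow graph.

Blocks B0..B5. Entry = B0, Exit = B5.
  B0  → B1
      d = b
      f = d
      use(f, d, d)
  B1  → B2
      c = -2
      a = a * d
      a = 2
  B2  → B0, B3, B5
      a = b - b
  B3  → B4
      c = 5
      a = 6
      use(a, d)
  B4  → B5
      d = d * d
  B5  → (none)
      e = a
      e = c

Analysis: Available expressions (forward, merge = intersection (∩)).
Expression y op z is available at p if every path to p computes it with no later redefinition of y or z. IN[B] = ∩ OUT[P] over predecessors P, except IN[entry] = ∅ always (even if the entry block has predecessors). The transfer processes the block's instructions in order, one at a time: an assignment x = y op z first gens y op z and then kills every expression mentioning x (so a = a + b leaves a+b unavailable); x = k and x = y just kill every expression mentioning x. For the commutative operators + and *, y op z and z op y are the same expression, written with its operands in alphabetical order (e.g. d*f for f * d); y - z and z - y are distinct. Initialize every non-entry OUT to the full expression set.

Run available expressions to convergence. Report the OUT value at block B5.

Per-block solution:
  B0: | IN={} | OUT={}
  B1: | IN={} | OUT={}
  B2: | IN={} | OUT={b-b}
  B3: | IN={b-b} | OUT={b-b}
  B4: | IN={b-b} | OUT={b-b}
  B5: | IN={b-b} | OUT={b-b}

Merge at B5: IN[B5] = OUT[B2] ∩ OUT[B4] = {b-b}
Applying B5's transfer function to that IN value gives OUT[B5] (row B5 above).

Answer: {b-b}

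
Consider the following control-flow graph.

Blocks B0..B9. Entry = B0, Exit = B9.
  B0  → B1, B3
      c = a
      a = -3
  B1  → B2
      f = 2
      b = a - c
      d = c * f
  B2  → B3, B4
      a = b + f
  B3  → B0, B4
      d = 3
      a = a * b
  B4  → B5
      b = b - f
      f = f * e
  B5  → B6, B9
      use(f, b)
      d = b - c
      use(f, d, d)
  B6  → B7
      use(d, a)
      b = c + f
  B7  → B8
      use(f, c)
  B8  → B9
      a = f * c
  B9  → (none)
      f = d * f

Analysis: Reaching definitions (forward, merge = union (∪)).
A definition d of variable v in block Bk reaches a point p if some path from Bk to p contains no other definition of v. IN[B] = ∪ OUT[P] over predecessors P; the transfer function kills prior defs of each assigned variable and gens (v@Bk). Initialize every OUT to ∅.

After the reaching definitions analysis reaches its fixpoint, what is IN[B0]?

Converged values:
  B0:  IN={a@B3, b@B1, c@B0, d@B3, f@B1}  OUT={a@B0, b@B1, c@B0, d@B3, f@B1}
  B1:  IN={a@B0, b@B1, c@B0, d@B3, f@B1}  OUT={a@B0, b@B1, c@B0, d@B1, f@B1}
  B2:  IN={a@B0, b@B1, c@B0, d@B1, f@B1}  OUT={a@B2, b@B1, c@B0, d@B1, f@B1}
  B3:  IN={a@B0, a@B2, b@B1, c@B0, d@B1, d@B3, f@B1}  OUT={a@B3, b@B1, c@B0, d@B3, f@B1}
  B4:  IN={a@B2, a@B3, b@B1, c@B0, d@B1, d@B3, f@B1}  OUT={a@B2, a@B3, b@B4, c@B0, d@B1, d@B3, f@B4}
  B5:  IN={a@B2, a@B3, b@B4, c@B0, d@B1, d@B3, f@B4}  OUT={a@B2, a@B3, b@B4, c@B0, d@B5, f@B4}
  B6:  IN={a@B2, a@B3, b@B4, c@B0, d@B5, f@B4}  OUT={a@B2, a@B3, b@B6, c@B0, d@B5, f@B4}
  B7:  IN={a@B2, a@B3, b@B6, c@B0, d@B5, f@B4}  OUT={a@B2, a@B3, b@B6, c@B0, d@B5, f@B4}
  B8:  IN={a@B2, a@B3, b@B6, c@B0, d@B5, f@B4}  OUT={a@B8, b@B6, c@B0, d@B5, f@B4}
  B9:  IN={a@B2, a@B3, a@B8, b@B4, b@B6, c@B0, d@B5, f@B4}  OUT={a@B2, a@B3, a@B8, b@B4, b@B6, c@B0, d@B5, f@B9}

Merge at B0 (entry node, so the boundary value {} is joined with the incoming edge(s)): IN[B0] = {} ⊔ OUT[B3] = {a@B3, b@B1, c@B0, d@B3, f@B1}

Answer: {a@B3, b@B1, c@B0, d@B3, f@B1}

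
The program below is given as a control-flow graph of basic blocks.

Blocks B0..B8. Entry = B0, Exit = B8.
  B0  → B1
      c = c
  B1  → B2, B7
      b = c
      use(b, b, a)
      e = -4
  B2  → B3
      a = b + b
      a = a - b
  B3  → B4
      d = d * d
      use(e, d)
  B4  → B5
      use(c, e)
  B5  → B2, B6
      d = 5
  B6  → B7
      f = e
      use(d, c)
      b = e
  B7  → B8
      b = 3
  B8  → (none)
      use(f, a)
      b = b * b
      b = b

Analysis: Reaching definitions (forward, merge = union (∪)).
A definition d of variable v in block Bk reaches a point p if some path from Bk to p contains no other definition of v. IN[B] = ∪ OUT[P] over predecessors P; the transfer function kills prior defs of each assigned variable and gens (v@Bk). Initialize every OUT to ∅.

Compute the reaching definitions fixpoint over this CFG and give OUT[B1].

Answer: {b@B1, c@B0, e@B1}

Derivation:
Converged values:
  B0:  IN={}  OUT={c@B0}
  B1:  IN={c@B0}  OUT={b@B1, c@B0, e@B1}
  B2:  IN={a@B2, b@B1, c@B0, d@B5, e@B1}  OUT={a@B2, b@B1, c@B0, d@B5, e@B1}
  B3:  IN={a@B2, b@B1, c@B0, d@B5, e@B1}  OUT={a@B2, b@B1, c@B0, d@B3, e@B1}
  B4:  IN={a@B2, b@B1, c@B0, d@B3, e@B1}  OUT={a@B2, b@B1, c@B0, d@B3, e@B1}
  B5:  IN={a@B2, b@B1, c@B0, d@B3, e@B1}  OUT={a@B2, b@B1, c@B0, d@B5, e@B1}
  B6:  IN={a@B2, b@B1, c@B0, d@B5, e@B1}  OUT={a@B2, b@B6, c@B0, d@B5, e@B1, f@B6}
  B7:  IN={a@B2, b@B1, b@B6, c@B0, d@B5, e@B1, f@B6}  OUT={a@B2, b@B7, c@B0, d@B5, e@B1, f@B6}
  B8:  IN={a@B2, b@B7, c@B0, d@B5, e@B1, f@B6}  OUT={a@B2, b@B8, c@B0, d@B5, e@B1, f@B6}

Merge at B1: IN[B1] = OUT[B0] = {c@B0}
Applying B1's transfer function to that IN value gives OUT[B1] (row B1 above).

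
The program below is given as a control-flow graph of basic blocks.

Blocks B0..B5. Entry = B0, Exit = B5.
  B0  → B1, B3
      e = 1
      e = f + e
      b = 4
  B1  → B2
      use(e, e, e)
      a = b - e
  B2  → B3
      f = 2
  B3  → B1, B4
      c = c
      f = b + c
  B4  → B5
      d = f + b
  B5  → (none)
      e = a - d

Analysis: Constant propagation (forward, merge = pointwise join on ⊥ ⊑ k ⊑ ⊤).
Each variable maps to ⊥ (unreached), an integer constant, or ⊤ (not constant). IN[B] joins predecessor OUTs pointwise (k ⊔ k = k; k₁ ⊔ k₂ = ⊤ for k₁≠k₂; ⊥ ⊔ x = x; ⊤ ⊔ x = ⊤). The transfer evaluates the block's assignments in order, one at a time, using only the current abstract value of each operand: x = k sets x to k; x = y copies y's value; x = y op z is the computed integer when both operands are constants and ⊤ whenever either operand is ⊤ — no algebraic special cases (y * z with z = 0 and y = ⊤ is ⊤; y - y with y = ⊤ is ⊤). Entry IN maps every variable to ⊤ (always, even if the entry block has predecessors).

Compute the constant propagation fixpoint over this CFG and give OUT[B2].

Answer: {a: ⊤, b: 4, c: ⊤, d: ⊤, e: ⊤, f: 2}

Trace:
Converged values:
  B0: | IN=(all ⊤) | OUT={b:4; rest ⊤}
  B1: | IN={b:4; rest ⊤} | OUT={b:4; rest ⊤}
  B2: | IN={b:4; rest ⊤} | OUT={b:4, f:2; rest ⊤}
  B3: | IN={b:4; rest ⊤} | OUT={b:4; rest ⊤}
  B4: | IN={b:4; rest ⊤} | OUT={b:4; rest ⊤}
  B5: | IN={b:4; rest ⊤} | OUT={b:4; rest ⊤}

Merge at B2: IN[B2] = OUT[B1] = {a: ⊤, b: 4, c: ⊤, d: ⊤, e: ⊤, f: ⊤}
Applying B2's transfer function to that IN value gives OUT[B2] (row B2 above).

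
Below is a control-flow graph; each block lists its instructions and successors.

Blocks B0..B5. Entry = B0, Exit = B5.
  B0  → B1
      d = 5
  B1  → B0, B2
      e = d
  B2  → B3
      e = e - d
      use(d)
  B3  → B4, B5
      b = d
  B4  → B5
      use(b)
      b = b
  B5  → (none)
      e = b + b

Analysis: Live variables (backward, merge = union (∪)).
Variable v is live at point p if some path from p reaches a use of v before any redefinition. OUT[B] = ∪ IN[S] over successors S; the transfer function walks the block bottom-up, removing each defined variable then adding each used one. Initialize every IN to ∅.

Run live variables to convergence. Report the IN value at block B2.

Per-block solution:
  B0:   IN={}   OUT={d}
  B1:   IN={d}   OUT={d, e}
  B2:   IN={d, e}   OUT={d}
  B3:   IN={d}   OUT={b}
  B4:   IN={b}   OUT={b}
  B5:   IN={b}   OUT={}

Merge at B2: OUT[B2] = IN[B3] = {d}
Applying B2's transfer function to that OUT value gives IN[B2] (row B2 above).

Answer: {d, e}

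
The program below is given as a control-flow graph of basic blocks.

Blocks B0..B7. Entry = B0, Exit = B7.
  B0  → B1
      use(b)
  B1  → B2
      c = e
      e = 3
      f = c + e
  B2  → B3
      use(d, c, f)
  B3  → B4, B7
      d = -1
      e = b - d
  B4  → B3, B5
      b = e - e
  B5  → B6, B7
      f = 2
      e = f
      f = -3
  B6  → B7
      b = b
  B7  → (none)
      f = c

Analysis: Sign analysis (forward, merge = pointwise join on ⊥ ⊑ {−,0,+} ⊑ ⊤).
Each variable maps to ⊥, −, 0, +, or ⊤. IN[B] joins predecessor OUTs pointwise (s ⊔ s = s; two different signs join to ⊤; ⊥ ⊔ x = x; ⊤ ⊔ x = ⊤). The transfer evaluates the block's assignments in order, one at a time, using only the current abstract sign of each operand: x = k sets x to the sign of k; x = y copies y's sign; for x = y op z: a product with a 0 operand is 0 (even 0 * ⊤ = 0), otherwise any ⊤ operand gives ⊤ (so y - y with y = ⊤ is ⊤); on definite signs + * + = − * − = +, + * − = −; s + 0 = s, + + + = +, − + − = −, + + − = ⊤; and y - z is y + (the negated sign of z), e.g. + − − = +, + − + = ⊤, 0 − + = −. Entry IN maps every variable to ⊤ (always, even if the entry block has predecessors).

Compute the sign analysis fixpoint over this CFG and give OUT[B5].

Answer: {a: ⊤, b: ⊤, c: ⊤, d: -, e: +, f: -}

Working:
Per-block solution:
  B0:   IN=(all ⊤)   OUT=(all ⊤)
  B1:   IN=(all ⊤)   OUT={e:+; rest ⊤}
  B2:   IN={e:+; rest ⊤}   OUT={e:+; rest ⊤}
  B3:   IN=(all ⊤)   OUT={d:-; rest ⊤}
  B4:   IN={d:-; rest ⊤}   OUT={d:-; rest ⊤}
  B5:   IN={d:-; rest ⊤}   OUT={d:-, e:+, f:-; rest ⊤}
  B6:   IN={d:-, e:+, f:-; rest ⊤}   OUT={d:-, e:+, f:-; rest ⊤}
  B7:   IN={d:-; rest ⊤}   OUT={d:-; rest ⊤}

Merge at B5: IN[B5] = OUT[B4] = {a: ⊤, b: ⊤, c: ⊤, d: -, e: ⊤, f: ⊤}
Applying B5's transfer function to that IN value gives OUT[B5] (row B5 above).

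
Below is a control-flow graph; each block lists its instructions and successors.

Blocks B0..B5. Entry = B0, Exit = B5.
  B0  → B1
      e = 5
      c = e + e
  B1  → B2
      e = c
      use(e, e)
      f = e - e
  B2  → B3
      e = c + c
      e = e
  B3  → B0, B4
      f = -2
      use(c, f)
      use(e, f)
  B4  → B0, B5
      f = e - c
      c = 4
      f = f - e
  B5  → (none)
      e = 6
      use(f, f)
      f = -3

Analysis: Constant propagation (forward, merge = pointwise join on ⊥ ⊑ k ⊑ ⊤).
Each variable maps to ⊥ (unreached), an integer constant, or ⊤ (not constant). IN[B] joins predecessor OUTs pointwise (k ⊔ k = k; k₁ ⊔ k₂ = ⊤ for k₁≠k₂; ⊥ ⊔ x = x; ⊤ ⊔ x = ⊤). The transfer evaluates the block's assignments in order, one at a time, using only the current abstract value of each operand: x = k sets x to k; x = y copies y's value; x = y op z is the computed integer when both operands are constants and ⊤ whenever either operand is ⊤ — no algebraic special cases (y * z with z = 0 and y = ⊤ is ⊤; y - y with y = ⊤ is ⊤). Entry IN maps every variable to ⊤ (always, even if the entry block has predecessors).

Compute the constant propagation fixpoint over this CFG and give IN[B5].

Answer: {a: ⊤, b: ⊤, c: 4, d: ⊤, e: 20, f: -10}

Trace:
Converged values:
  B0:  IN=(all ⊤)  OUT={c:10, e:5; rest ⊤}
  B1:  IN={c:10, e:5; rest ⊤}  OUT={c:10, e:10, f:0; rest ⊤}
  B2:  IN={c:10, e:10, f:0; rest ⊤}  OUT={c:10, e:20, f:0; rest ⊤}
  B3:  IN={c:10, e:20, f:0; rest ⊤}  OUT={c:10, e:20, f:-2; rest ⊤}
  B4:  IN={c:10, e:20, f:-2; rest ⊤}  OUT={c:4, e:20, f:-10; rest ⊤}
  B5:  IN={c:4, e:20, f:-10; rest ⊤}  OUT={c:4, e:6, f:-3; rest ⊤}

Merge at B5: IN[B5] = OUT[B4] = {a: ⊤, b: ⊤, c: 4, d: ⊤, e: 20, f: -10}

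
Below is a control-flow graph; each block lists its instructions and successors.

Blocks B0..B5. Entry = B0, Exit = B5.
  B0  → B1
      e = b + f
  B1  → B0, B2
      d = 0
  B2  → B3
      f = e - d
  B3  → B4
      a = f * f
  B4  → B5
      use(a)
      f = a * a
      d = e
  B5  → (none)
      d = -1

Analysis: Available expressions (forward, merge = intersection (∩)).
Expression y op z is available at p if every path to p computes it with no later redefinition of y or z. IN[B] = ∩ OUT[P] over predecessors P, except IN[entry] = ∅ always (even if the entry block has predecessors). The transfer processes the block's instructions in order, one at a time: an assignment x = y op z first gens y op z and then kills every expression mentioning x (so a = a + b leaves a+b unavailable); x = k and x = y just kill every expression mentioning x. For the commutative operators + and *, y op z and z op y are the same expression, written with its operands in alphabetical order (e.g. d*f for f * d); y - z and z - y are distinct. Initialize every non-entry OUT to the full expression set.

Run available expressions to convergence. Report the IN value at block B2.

Fixpoint table:
  B0: | IN={} | OUT={b+f}
  B1: | IN={b+f} | OUT={b+f}
  B2: | IN={b+f} | OUT={e-d}
  B3: | IN={e-d} | OUT={e-d, f*f}
  B4: | IN={e-d, f*f} | OUT={a*a}
  B5: | IN={a*a} | OUT={a*a}

Merge at B2: IN[B2] = OUT[B1] = {b+f}

Answer: {b+f}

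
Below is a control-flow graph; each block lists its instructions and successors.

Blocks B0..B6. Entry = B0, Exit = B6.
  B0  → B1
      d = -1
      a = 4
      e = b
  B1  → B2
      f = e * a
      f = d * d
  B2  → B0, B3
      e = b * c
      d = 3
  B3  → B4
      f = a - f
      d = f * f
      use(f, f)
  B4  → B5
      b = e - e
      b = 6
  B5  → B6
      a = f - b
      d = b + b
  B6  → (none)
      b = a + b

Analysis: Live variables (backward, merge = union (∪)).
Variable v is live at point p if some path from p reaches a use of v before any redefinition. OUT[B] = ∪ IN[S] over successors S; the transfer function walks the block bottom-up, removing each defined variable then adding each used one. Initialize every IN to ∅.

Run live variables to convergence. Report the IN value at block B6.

Answer: {a, b}

Trace:
Per-block solution:
  B0:  IN={b, c}  OUT={a, b, c, d, e}
  B1:  IN={a, b, c, d, e}  OUT={a, b, c, f}
  B2:  IN={a, b, c, f}  OUT={a, b, c, e, f}
  B3:  IN={a, e, f}  OUT={e, f}
  B4:  IN={e, f}  OUT={b, f}
  B5:  IN={b, f}  OUT={a, b}
  B6:  IN={a, b}  OUT={}

B6 is the boundary node: OUT[B6] = {}
Applying B6's transfer function to that OUT value gives IN[B6] (row B6 above).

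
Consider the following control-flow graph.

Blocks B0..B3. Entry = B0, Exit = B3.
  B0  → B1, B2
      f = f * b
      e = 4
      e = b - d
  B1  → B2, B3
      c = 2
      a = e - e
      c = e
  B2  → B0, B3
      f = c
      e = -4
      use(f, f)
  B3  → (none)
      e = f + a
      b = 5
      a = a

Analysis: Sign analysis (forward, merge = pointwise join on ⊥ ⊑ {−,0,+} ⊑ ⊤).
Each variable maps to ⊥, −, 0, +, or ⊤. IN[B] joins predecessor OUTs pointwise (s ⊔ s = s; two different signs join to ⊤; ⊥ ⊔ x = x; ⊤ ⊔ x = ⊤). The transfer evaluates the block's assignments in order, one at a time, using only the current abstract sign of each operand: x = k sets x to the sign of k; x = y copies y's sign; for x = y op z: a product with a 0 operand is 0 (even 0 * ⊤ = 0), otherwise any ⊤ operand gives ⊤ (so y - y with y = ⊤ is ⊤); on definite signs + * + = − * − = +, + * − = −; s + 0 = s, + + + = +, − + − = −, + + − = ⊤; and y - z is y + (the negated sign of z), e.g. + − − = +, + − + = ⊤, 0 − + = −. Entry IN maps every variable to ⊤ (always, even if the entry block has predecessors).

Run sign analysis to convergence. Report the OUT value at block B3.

Fixpoint table:
  B0: | IN=(all ⊤) | OUT=(all ⊤)
  B1: | IN=(all ⊤) | OUT=(all ⊤)
  B2: | IN=(all ⊤) | OUT={e:-; rest ⊤}
  B3: | IN=(all ⊤) | OUT={b:+; rest ⊤}

Merge at B3: IN[B3] = OUT[B1] ⊔ OUT[B2] = {a: ⊤, b: ⊤, c: ⊤, d: ⊤, e: ⊤, f: ⊤}
Applying B3's transfer function to that IN value gives OUT[B3] (row B3 above).

Answer: {a: ⊤, b: +, c: ⊤, d: ⊤, e: ⊤, f: ⊤}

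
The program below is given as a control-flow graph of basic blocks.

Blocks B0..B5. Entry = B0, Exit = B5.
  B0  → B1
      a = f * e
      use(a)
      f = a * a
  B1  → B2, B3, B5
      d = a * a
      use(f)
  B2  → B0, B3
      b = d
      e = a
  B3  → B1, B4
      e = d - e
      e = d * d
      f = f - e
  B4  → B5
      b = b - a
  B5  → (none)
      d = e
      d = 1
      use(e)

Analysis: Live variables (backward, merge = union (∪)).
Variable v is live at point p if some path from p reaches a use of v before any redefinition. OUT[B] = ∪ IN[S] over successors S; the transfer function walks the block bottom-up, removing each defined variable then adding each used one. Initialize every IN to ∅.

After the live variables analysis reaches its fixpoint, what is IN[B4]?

Converged values:
  B0: | IN={b, e, f} | OUT={a, b, e, f}
  B1: | IN={a, b, e, f} | OUT={a, b, d, e, f}
  B2: | IN={a, d, f} | OUT={a, b, d, e, f}
  B3: | IN={a, b, d, e, f} | OUT={a, b, e, f}
  B4: | IN={a, b, e} | OUT={e}
  B5: | IN={e} | OUT={}

Merge at B4: OUT[B4] = IN[B5] = {e}
Applying B4's transfer function to that OUT value gives IN[B4] (row B4 above).

Answer: {a, b, e}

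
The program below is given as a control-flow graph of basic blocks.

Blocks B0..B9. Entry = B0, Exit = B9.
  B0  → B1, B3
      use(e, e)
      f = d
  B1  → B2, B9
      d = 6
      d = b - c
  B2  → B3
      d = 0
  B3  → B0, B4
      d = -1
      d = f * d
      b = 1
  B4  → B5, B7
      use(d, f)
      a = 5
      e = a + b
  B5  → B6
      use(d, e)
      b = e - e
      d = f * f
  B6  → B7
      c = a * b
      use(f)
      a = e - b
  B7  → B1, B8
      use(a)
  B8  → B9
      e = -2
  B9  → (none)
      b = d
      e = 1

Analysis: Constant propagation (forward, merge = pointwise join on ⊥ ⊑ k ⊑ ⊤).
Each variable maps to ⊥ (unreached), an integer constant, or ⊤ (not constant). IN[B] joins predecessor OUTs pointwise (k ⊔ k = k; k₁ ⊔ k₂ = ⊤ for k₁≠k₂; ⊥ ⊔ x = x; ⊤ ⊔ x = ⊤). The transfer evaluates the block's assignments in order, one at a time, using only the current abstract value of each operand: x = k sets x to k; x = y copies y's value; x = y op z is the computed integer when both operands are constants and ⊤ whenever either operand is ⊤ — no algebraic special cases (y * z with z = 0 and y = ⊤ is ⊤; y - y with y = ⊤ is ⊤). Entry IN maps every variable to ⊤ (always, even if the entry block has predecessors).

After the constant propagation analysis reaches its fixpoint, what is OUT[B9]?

Answer: {a: ⊤, b: ⊤, c: ⊤, d: ⊤, e: 1, f: ⊤}

Working:
Per-block solution:
  B0:   IN=(all ⊤)   OUT=(all ⊤)
  B1:   IN=(all ⊤)   OUT=(all ⊤)
  B2:   IN=(all ⊤)   OUT={d:0; rest ⊤}
  B3:   IN=(all ⊤)   OUT={b:1; rest ⊤}
  B4:   IN={b:1; rest ⊤}   OUT={a:5, b:1, e:6; rest ⊤}
  B5:   IN={a:5, b:1, e:6; rest ⊤}   OUT={a:5, b:0, e:6; rest ⊤}
  B6:   IN={a:5, b:0, e:6; rest ⊤}   OUT={a:6, b:0, c:0, e:6; rest ⊤}
  B7:   IN={e:6; rest ⊤}   OUT={e:6; rest ⊤}
  B8:   IN={e:6; rest ⊤}   OUT={e:-2; rest ⊤}
  B9:   IN=(all ⊤)   OUT={e:1; rest ⊤}

Merge at B9: IN[B9] = OUT[B1] ⊔ OUT[B8] = {a: ⊤, b: ⊤, c: ⊤, d: ⊤, e: ⊤, f: ⊤}
Applying B9's transfer function to that IN value gives OUT[B9] (row B9 above).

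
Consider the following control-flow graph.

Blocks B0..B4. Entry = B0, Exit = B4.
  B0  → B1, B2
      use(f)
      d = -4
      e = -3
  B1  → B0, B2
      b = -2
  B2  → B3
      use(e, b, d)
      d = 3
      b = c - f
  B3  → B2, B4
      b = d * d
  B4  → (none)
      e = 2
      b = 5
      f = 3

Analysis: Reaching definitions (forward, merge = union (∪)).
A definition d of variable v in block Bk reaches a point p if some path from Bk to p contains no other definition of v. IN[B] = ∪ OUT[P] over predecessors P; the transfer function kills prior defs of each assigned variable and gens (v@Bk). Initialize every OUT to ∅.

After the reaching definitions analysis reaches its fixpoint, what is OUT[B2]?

Fixpoint table:
  B0: | IN={b@B1, d@B0, e@B0} | OUT={b@B1, d@B0, e@B0}
  B1: | IN={b@B1, d@B0, e@B0} | OUT={b@B1, d@B0, e@B0}
  B2: | IN={b@B1, b@B3, d@B0, d@B2, e@B0} | OUT={b@B2, d@B2, e@B0}
  B3: | IN={b@B2, d@B2, e@B0} | OUT={b@B3, d@B2, e@B0}
  B4: | IN={b@B3, d@B2, e@B0} | OUT={b@B4, d@B2, e@B4, f@B4}

Merge at B2: IN[B2] = OUT[B0] ⊔ OUT[B1] ⊔ OUT[B3] = {b@B1, b@B3, d@B0, d@B2, e@B0}
Applying B2's transfer function to that IN value gives OUT[B2] (row B2 above).

Answer: {b@B2, d@B2, e@B0}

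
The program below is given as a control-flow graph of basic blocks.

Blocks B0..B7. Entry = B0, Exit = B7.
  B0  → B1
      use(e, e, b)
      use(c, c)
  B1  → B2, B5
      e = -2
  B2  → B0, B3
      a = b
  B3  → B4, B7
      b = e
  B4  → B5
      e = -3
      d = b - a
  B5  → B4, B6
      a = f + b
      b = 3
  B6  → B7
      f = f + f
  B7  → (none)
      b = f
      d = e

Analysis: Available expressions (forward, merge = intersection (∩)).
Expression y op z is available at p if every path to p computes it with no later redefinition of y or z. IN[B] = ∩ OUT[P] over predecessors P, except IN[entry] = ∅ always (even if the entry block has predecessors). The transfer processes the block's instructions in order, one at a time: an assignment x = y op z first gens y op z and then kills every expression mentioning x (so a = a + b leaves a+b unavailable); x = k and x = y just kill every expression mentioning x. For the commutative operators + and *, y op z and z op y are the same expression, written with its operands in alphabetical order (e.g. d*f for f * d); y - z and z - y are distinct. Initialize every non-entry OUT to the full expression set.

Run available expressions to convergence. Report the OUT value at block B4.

Answer: {b-a}

Working:
Converged values:
  B0: | IN={} | OUT={}
  B1: | IN={} | OUT={}
  B2: | IN={} | OUT={}
  B3: | IN={} | OUT={}
  B4: | IN={} | OUT={b-a}
  B5: | IN={} | OUT={}
  B6: | IN={} | OUT={}
  B7: | IN={} | OUT={}

Merge at B4: IN[B4] = OUT[B3] ∩ OUT[B5] = {}
Applying B4's transfer function to that IN value gives OUT[B4] (row B4 above).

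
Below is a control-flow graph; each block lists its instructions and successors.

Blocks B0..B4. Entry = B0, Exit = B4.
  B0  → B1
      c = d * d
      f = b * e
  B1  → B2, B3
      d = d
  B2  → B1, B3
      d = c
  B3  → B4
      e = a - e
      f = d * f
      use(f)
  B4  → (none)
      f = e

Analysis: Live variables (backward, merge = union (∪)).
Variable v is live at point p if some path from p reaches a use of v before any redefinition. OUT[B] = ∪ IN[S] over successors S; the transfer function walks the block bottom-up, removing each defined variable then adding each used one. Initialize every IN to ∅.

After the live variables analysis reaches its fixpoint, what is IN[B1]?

Fixpoint table:
  B0:   IN={a, b, d, e}   OUT={a, c, d, e, f}
  B1:   IN={a, c, d, e, f}   OUT={a, c, d, e, f}
  B2:   IN={a, c, e, f}   OUT={a, c, d, e, f}
  B3:   IN={a, d, e, f}   OUT={e}
  B4:   IN={e}   OUT={}

Merge at B1: OUT[B1] = IN[B2] ⊔ IN[B3] = {a, c, d, e, f}
Applying B1's transfer function to that OUT value gives IN[B1] (row B1 above).

Answer: {a, c, d, e, f}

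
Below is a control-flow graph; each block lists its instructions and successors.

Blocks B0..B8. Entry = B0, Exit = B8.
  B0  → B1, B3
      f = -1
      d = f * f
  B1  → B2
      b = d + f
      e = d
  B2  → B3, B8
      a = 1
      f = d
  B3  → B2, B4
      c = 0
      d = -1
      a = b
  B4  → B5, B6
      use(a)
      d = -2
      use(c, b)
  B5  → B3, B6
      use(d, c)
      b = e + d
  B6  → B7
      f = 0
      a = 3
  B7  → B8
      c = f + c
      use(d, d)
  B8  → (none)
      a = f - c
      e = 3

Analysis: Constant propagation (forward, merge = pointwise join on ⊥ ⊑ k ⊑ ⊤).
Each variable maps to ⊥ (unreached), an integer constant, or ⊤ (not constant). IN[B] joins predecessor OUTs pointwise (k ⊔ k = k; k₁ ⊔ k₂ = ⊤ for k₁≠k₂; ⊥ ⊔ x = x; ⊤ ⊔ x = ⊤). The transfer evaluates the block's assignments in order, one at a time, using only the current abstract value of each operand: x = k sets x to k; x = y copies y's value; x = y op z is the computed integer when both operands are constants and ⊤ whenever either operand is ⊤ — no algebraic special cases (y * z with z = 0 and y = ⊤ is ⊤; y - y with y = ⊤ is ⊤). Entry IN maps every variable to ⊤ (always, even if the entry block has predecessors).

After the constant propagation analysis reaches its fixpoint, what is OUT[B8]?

Fixpoint table:
  B0:  IN=(all ⊤)  OUT={d:1, f:-1; rest ⊤}
  B1:  IN={d:1, f:-1; rest ⊤}  OUT={b:0, d:1, e:1, f:-1; rest ⊤}
  B2:  IN=(all ⊤)  OUT={a:1; rest ⊤}
  B3:  IN=(all ⊤)  OUT={c:0, d:-1; rest ⊤}
  B4:  IN={c:0, d:-1; rest ⊤}  OUT={c:0, d:-2; rest ⊤}
  B5:  IN={c:0, d:-2; rest ⊤}  OUT={c:0, d:-2; rest ⊤}
  B6:  IN={c:0, d:-2; rest ⊤}  OUT={a:3, c:0, d:-2, f:0; rest ⊤}
  B7:  IN={a:3, c:0, d:-2, f:0; rest ⊤}  OUT={a:3, c:0, d:-2, f:0; rest ⊤}
  B8:  IN=(all ⊤)  OUT={e:3; rest ⊤}

Merge at B8: IN[B8] = OUT[B2] ⊔ OUT[B7] = {a: ⊤, b: ⊤, c: ⊤, d: ⊤, e: ⊤, f: ⊤}
Applying B8's transfer function to that IN value gives OUT[B8] (row B8 above).

Answer: {a: ⊤, b: ⊤, c: ⊤, d: ⊤, e: 3, f: ⊤}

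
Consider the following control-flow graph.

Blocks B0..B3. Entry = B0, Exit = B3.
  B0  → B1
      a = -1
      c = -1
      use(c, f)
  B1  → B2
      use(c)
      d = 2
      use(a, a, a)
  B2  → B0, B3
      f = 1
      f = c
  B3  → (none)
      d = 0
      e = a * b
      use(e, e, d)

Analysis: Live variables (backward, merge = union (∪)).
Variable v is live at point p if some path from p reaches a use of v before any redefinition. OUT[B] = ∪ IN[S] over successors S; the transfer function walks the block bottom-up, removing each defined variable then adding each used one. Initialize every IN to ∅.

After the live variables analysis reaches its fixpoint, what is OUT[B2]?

Per-block solution:
  B0:  IN={b, f}  OUT={a, b, c}
  B1:  IN={a, b, c}  OUT={a, b, c}
  B2:  IN={a, b, c}  OUT={a, b, f}
  B3:  IN={a, b}  OUT={}

Merge at B2: OUT[B2] = IN[B0] ⊔ IN[B3] = {a, b, f}

Answer: {a, b, f}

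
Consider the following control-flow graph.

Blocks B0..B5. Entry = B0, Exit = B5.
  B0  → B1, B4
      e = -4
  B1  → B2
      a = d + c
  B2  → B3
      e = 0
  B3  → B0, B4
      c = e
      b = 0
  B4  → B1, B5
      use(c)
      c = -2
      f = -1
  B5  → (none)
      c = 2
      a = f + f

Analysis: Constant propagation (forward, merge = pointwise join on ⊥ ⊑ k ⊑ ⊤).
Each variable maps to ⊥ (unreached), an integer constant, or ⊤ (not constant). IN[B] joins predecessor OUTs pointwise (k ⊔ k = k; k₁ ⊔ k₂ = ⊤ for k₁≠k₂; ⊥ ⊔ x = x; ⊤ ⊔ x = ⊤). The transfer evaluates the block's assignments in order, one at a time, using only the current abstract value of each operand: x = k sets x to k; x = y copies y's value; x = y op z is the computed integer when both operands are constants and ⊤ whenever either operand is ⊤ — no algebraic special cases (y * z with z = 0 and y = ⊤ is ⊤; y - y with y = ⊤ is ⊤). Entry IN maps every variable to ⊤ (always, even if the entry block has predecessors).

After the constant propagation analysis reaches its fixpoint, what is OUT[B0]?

Converged values:
  B0:   IN=(all ⊤)   OUT={e:-4; rest ⊤}
  B1:   IN=(all ⊤)   OUT=(all ⊤)
  B2:   IN=(all ⊤)   OUT={e:0; rest ⊤}
  B3:   IN={e:0; rest ⊤}   OUT={b:0, c:0, e:0; rest ⊤}
  B4:   IN=(all ⊤)   OUT={c:-2, f:-1; rest ⊤}
  B5:   IN={c:-2, f:-1; rest ⊤}   OUT={a:-2, c:2, f:-1; rest ⊤}

Merge at B0 (entry node, so the boundary value (all ⊤) is joined with the incoming edge(s)): IN[B0] = (all ⊤) ⊔ OUT[B3] = {a: ⊤, b: ⊤, c: ⊤, d: ⊤, e: ⊤, f: ⊤}
Applying B0's transfer function to that IN value gives OUT[B0] (row B0 above).

Answer: {a: ⊤, b: ⊤, c: ⊤, d: ⊤, e: -4, f: ⊤}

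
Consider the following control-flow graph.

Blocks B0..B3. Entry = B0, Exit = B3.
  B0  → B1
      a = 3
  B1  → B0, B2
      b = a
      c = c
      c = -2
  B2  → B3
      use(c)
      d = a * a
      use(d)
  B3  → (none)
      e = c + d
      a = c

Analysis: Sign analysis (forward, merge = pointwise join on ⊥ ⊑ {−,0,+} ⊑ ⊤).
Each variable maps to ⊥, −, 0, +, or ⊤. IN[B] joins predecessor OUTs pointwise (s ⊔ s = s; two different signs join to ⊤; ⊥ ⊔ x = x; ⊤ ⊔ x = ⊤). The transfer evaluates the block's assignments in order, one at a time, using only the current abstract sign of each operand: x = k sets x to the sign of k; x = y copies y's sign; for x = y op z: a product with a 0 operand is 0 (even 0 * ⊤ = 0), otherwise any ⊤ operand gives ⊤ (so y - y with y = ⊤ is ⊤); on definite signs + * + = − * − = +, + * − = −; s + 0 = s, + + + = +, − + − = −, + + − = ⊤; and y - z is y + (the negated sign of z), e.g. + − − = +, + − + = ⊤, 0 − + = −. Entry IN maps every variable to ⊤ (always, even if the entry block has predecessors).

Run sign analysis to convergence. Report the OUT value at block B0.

Answer: {a: +, b: ⊤, c: ⊤, d: ⊤, e: ⊤, f: ⊤}

Trace:
Fixpoint table:
  B0: | IN=(all ⊤) | OUT={a:+; rest ⊤}
  B1: | IN={a:+; rest ⊤} | OUT={a:+, b:+, c:-; rest ⊤}
  B2: | IN={a:+, b:+, c:-; rest ⊤} | OUT={a:+, b:+, c:-, d:+; rest ⊤}
  B3: | IN={a:+, b:+, c:-, d:+; rest ⊤} | OUT={a:-, b:+, c:-, d:+; rest ⊤}

Merge at B0 (entry node, so the boundary value (all ⊤) is joined with the incoming edge(s)): IN[B0] = (all ⊤) ⊔ OUT[B1] = {a: ⊤, b: ⊤, c: ⊤, d: ⊤, e: ⊤, f: ⊤}
Applying B0's transfer function to that IN value gives OUT[B0] (row B0 above).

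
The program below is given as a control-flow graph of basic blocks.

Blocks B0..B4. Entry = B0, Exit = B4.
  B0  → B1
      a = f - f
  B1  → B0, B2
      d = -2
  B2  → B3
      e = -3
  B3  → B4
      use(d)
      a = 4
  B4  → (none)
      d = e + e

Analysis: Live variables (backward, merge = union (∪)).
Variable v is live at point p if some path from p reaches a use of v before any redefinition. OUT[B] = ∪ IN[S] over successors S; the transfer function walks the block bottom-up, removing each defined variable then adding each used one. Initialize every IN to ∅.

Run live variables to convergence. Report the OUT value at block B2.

Converged values:
  B0:  IN={f}  OUT={f}
  B1:  IN={f}  OUT={d, f}
  B2:  IN={d}  OUT={d, e}
  B3:  IN={d, e}  OUT={e}
  B4:  IN={e}  OUT={}

Merge at B2: OUT[B2] = IN[B3] = {d, e}

Answer: {d, e}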